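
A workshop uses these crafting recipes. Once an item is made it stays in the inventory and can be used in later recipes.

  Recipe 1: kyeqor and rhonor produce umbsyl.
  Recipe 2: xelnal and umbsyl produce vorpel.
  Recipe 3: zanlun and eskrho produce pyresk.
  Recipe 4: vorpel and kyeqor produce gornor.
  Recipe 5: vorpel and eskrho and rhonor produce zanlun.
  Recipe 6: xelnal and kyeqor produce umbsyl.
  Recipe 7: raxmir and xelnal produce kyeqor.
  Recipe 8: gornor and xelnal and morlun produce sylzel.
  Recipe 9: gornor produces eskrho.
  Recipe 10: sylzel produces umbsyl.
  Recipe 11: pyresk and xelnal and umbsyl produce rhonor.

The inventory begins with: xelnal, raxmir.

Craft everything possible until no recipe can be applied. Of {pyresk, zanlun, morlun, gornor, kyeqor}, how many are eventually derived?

2

Using Recipe 7, raxmir and xelnal make kyeqor.
Using Recipe 6, xelnal and kyeqor make umbsyl.
xelnal and umbsyl → vorpel (Recipe 2).
Using Recipe 4, vorpel and kyeqor make gornor.
pyresk would need zanlun and eskrho (Recipe 3), but zanlun is never obtained.
zanlun would need vorpel, eskrho, and rhonor (Recipe 5), but rhonor is never obtained.
No rule produces morlun, and it is not given.
gornor: reached.
kyeqor: reached.
Reached: gornor and kyeqor — 2 of the 5.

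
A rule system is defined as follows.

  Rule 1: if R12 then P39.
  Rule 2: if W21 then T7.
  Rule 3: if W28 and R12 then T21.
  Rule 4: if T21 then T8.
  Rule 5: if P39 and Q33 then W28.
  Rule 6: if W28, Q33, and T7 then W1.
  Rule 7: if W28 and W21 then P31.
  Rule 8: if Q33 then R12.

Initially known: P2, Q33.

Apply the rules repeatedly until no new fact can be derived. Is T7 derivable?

No

T7 would need W21 (Rule 2), but W21 is never established.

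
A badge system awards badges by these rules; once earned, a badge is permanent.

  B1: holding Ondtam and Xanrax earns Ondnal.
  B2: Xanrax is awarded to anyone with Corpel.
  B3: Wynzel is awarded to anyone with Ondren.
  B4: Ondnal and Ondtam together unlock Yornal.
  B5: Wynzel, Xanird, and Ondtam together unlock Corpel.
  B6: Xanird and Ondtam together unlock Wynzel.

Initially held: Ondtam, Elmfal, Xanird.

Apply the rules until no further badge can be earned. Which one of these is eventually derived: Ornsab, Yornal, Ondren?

Yornal

With Xanird and Ondtam, Wynzel is earned (B6).
With Wynzel, Xanird, and Ondtam, Corpel is earned (B5).
With Corpel, Xanrax is earned (B2).
With Ondtam and Xanrax, Ondnal is earned (B1).
With Ondnal and Ondtam, Yornal is earned (B4).
No rule produces Ondren, and it is not given. No rule produces Ornsab, and it is not given.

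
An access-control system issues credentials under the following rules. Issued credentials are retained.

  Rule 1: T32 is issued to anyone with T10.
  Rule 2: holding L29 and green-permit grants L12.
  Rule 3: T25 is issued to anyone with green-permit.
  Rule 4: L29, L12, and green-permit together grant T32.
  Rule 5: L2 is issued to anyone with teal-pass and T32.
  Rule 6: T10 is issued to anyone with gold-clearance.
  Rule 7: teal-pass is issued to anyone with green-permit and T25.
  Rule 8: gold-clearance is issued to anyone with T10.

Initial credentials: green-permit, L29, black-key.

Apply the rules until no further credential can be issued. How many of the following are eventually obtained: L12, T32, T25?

Holding green-permit grants T25 (Rule 3).
Holding L29 and green-permit grants L12 (Rule 2).
Holding L29, L12, and green-permit grants T32 (Rule 4).
L12: reached.
T32: reached.
T25: reached.
All 3 are reached.

3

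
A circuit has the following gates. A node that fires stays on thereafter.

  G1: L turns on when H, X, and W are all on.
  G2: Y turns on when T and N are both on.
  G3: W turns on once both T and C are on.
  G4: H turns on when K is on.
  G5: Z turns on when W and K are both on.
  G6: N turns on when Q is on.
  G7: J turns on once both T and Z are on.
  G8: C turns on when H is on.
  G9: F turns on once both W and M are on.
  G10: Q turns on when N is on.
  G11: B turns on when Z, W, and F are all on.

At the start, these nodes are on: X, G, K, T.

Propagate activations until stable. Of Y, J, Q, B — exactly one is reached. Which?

J

G4: K on → H on.
H is on, so C turns on (G8).
G3: T and C on → W on.
W and K are on, so Z turns on (G5).
T and Z are on, so J turns on (G7).
Y would need T and N (G2), but N never turns on. B would need Z, W, and F (G11), but F never turns on. Q would need N (G10), but N never turns on.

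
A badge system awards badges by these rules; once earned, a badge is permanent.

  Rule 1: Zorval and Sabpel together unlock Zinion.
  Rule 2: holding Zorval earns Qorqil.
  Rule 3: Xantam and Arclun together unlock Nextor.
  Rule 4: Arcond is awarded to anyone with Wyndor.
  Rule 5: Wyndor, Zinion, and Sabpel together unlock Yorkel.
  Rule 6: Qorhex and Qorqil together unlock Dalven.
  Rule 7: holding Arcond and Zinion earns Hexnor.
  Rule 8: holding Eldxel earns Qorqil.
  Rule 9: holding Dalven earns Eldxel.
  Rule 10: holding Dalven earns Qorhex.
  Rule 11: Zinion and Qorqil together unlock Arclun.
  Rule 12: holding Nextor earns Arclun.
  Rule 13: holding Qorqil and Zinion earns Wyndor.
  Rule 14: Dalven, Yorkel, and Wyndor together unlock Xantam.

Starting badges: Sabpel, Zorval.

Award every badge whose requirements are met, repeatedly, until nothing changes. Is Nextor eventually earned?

Nextor would need Xantam and Arclun (Rule 3), but Xantam is never earned.

No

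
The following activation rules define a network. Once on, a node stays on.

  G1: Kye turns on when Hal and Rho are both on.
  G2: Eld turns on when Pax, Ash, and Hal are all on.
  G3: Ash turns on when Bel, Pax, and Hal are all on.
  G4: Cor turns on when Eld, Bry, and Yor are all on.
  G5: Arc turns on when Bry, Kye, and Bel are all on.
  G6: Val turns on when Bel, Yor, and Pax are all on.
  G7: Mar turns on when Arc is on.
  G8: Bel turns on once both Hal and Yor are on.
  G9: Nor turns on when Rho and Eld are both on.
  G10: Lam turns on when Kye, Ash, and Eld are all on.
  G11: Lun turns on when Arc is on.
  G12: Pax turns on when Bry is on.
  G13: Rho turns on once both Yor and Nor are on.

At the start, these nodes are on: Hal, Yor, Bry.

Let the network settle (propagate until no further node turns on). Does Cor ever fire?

G12: Bry on → Pax on.
G8: Hal and Yor on → Bel on.
Bel, Pax, and Hal are on, so Ash turns on (G3).
Pax, Ash, and Hal are on, so Eld turns on (G2).
Eld, Bry, and Yor are on, so Cor turns on (G4).

Yes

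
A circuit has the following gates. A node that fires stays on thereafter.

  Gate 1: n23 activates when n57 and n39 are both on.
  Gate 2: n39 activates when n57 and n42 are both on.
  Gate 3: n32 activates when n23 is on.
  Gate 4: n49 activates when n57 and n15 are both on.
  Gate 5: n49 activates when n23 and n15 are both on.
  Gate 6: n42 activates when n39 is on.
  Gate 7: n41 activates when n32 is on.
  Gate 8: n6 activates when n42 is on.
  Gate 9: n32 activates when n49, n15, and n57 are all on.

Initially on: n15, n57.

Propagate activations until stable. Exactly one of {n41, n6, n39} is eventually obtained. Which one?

Gate 4: n57 and n15 on → n49 on.
Gate 9: n49, n15, and n57 on → n32 on.
n32 is on, so n41 activates (Gate 7).
n6 would need n42 (Gate 8), but n42 never turns on. n39 would need n57 and n42 (Gate 2), but n42 never turns on.

n41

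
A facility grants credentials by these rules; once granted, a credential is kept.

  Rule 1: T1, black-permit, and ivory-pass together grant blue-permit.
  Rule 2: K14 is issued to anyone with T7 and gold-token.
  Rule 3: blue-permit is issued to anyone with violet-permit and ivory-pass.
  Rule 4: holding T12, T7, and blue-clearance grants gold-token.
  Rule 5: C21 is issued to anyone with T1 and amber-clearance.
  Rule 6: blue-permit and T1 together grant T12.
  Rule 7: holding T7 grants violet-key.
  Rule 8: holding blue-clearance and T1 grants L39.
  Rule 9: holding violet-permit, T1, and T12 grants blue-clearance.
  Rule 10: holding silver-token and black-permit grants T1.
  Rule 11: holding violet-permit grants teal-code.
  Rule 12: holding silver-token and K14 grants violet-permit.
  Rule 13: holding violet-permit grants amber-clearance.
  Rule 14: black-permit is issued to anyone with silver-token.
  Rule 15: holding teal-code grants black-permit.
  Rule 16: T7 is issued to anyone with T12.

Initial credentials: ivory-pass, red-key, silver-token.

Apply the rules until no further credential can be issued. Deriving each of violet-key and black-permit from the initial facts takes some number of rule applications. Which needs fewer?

black-permit: Holding silver-token grants black-permit (Rule 14). [1 rule application]
violet-key: Holding silver-token grants black-permit (Rule 14). Holding silver-token and black-permit grants T1 (Rule 10). Holding T1, black-permit, and ivory-pass grants blue-permit (Rule 1). Holding blue-permit and T1 grants T12 (Rule 6). Holding T12 grants T7 (Rule 16). Holding T7 grants violet-key (Rule 7). [6 rule applications]
black-permit needs fewer.

black-permit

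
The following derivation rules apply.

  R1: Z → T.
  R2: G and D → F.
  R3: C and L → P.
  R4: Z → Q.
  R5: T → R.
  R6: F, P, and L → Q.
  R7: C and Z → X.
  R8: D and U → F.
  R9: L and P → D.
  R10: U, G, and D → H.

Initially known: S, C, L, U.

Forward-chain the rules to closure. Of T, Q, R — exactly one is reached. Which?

Q

From C and L, R3 gives P.
From L and P, R9 gives D.
From D and U, R8 gives F.
From F, P, and L, R6 gives Q.
R would need T (R5), but T is never established. T would need Z (R1), but Z is never established.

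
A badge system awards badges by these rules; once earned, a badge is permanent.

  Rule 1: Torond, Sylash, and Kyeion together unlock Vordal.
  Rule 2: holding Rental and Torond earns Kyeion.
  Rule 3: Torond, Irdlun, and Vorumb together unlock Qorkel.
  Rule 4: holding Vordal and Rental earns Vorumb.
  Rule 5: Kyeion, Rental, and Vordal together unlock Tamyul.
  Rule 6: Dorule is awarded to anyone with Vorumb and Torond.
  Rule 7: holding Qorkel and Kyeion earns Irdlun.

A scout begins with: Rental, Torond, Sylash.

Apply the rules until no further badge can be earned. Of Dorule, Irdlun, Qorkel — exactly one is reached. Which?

With Rental and Torond, Kyeion is earned (Rule 2).
With Torond, Sylash, and Kyeion, Vordal is earned (Rule 1).
With Vordal and Rental, Vorumb is earned (Rule 4).
With Vorumb and Torond, Dorule is earned (Rule 6).
Qorkel would need Torond, Irdlun, and Vorumb (Rule 3), but Irdlun is never earned. Irdlun would need Qorkel and Kyeion (Rule 7), but Qorkel is never earned.

Dorule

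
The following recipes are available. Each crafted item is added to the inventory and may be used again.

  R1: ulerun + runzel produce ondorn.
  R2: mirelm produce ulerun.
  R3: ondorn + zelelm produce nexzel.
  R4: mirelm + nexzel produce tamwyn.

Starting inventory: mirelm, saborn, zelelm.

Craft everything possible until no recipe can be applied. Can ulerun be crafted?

Yes

Using R2, mirelm makes ulerun.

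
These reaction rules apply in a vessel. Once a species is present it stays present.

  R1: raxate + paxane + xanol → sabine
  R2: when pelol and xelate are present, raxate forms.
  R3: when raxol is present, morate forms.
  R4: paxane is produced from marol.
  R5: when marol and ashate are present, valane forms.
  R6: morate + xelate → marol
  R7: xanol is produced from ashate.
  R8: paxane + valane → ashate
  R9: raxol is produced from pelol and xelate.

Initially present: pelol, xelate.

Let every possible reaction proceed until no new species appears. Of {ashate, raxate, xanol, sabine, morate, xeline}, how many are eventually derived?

pelol and xelate present → raxate forms (R2).
pelol and xelate present → raxol forms (R9).
raxol present → morate forms (R3).
ashate would need paxane and valane (R8), but valane never forms.
raxate: reached.
xanol would need ashate (R7), but ashate never forms.
sabine would need raxate, paxane, and xanol (R1), but xanol never forms.
morate: reached.
No rule produces xeline, and it is not given.
Reached: raxate and morate — 2 of the 6.

2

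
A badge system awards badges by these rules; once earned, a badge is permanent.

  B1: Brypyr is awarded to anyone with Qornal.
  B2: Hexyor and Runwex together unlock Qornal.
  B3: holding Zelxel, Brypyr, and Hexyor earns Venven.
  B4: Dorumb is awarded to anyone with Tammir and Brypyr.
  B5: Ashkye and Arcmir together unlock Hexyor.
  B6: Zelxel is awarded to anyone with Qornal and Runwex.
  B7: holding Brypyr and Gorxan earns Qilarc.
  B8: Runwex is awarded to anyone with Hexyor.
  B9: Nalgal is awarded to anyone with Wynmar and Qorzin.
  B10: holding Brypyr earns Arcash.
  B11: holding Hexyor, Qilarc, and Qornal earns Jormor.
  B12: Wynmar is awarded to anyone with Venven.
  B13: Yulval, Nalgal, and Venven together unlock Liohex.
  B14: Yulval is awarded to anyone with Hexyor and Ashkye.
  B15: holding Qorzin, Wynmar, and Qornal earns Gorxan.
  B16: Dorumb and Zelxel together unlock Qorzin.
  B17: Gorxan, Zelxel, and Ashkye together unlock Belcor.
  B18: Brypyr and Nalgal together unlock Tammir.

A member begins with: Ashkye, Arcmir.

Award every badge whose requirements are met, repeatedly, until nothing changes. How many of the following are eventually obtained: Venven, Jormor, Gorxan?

With Ashkye and Arcmir, Hexyor is earned (B5).
With Hexyor, Runwex is earned (B8).
With Hexyor and Runwex, Qornal is earned (B2).
With Qornal, Brypyr is earned (B1).
With Qornal and Runwex, Zelxel is earned (B6).
With Zelxel, Brypyr, and Hexyor, Venven is earned (B3).
Venven: reached.
Jormor would need Hexyor, Qilarc, and Qornal (B11), but Qilarc is never earned.
Gorxan would need Qorzin, Wynmar, and Qornal (B15), but Qorzin is never earned.
Reached: Venven — 1 of the 3.

1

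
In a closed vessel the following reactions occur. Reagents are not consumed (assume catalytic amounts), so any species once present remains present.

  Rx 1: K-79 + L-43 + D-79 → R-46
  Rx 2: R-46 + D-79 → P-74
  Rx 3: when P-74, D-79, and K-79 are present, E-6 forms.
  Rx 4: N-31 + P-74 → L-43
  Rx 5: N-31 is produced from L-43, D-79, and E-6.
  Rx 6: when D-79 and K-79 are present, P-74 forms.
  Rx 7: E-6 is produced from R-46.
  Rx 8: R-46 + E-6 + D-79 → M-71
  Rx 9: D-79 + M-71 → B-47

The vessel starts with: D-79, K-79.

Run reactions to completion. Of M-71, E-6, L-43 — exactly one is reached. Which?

D-79 and K-79 present → P-74 forms (Rx 6).
P-74, D-79, and K-79 present → E-6 forms (Rx 3).
M-71 would need R-46, E-6, and D-79 (Rx 8), but R-46 never forms. L-43 would need N-31 and P-74 (Rx 4), but N-31 never forms.

E-6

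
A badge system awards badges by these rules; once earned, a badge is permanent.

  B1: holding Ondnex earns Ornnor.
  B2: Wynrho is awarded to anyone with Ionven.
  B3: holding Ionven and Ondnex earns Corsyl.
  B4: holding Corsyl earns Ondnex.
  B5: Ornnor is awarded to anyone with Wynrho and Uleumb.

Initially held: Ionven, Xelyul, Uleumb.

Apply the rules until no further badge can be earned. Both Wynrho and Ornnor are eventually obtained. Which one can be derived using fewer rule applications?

Wynrho: With Ionven, Wynrho is earned (B2). [1 rule application]
Ornnor: With Ionven, Wynrho is earned (B2). With Wynrho and Uleumb, Ornnor is earned (B5). [2 rule applications]
Wynrho needs fewer.

Wynrho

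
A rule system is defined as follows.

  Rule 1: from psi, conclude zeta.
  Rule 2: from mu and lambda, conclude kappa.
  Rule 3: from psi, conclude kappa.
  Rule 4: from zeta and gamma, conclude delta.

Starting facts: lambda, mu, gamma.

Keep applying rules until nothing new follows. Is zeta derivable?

zeta would need psi (Rule 1), but psi is never established.

No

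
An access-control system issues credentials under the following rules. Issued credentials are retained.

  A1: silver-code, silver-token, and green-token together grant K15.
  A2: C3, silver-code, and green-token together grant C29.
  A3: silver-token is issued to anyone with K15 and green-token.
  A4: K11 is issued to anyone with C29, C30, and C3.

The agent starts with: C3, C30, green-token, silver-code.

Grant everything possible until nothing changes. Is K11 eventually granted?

Yes

Holding C3, silver-code, and green-token grants C29 (A2).
Holding C29, C30, and C3 grants K11 (A4).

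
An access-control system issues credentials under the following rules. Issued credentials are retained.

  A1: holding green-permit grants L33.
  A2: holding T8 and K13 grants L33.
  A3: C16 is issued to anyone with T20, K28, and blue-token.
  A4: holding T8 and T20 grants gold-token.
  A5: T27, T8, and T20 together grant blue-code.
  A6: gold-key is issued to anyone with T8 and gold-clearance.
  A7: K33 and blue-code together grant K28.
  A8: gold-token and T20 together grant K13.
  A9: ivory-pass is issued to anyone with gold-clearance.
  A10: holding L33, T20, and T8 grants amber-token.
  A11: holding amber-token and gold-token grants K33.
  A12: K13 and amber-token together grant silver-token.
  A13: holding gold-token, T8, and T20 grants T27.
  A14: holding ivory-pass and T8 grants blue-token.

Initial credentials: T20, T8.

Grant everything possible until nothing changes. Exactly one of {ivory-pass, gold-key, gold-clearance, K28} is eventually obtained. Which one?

Holding T8 and T20 grants gold-token (A4).
Holding gold-token, T8, and T20 grants T27 (A13).
Holding gold-token and T20 grants K13 (A8).
Holding T27, T8, and T20 grants blue-code (A5).
Holding T8 and K13 grants L33 (A2).
Holding L33, T20, and T8 grants amber-token (A10).
Holding amber-token and gold-token grants K33 (A11).
Holding K33 and blue-code grants K28 (A7).
gold-key would need T8 and gold-clearance (A6), but gold-clearance is never granted. ivory-pass would need gold-clearance (A9), but gold-clearance is never granted. No rule produces gold-clearance, and it is not given.

K28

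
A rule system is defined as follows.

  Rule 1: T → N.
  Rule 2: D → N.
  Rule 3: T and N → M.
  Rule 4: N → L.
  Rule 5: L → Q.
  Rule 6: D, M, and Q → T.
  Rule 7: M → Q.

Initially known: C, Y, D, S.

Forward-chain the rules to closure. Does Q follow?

D holds, so N follows (Rule 2).
N holds, so L follows (Rule 4).
From L, Rule 5 gives Q.

Yes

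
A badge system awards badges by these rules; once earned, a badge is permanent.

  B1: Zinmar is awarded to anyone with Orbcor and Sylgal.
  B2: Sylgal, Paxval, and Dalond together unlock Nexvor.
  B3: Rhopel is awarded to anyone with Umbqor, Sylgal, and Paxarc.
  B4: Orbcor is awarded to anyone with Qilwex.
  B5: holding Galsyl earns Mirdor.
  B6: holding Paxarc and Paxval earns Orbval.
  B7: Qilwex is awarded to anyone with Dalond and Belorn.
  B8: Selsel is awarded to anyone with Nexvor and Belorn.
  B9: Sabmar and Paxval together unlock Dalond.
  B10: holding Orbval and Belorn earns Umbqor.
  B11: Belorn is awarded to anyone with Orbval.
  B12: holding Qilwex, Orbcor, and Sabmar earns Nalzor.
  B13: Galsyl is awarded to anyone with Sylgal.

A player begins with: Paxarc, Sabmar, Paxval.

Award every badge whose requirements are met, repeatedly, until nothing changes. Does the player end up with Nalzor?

With Sabmar and Paxval, Dalond is earned (B9).
With Paxarc and Paxval, Orbval is earned (B6).
With Orbval, Belorn is earned (B11).
With Dalond and Belorn, Qilwex is earned (B7).
With Qilwex, Orbcor is earned (B4).
With Qilwex, Orbcor, and Sabmar, Nalzor is earned (B12).

Yes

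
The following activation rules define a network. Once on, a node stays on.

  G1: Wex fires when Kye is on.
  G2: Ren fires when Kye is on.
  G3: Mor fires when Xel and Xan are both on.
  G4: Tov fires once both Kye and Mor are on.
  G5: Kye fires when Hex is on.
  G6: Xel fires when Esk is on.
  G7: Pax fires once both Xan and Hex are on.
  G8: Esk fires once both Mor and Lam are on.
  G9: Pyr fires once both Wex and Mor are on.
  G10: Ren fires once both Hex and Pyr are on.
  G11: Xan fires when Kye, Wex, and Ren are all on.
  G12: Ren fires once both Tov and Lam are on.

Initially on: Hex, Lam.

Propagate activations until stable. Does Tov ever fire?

Tov would need Kye and Mor (G4), but Mor never turns on.

No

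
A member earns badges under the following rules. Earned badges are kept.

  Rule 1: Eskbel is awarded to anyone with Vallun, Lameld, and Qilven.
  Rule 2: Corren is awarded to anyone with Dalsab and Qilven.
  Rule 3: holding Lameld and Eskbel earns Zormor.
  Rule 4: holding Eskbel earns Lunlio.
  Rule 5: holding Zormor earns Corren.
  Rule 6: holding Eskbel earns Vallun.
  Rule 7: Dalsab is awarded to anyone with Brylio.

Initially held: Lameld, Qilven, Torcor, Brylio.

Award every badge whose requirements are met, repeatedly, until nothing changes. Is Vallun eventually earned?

No

Vallun would need Eskbel (Rule 6), but Eskbel is never earned.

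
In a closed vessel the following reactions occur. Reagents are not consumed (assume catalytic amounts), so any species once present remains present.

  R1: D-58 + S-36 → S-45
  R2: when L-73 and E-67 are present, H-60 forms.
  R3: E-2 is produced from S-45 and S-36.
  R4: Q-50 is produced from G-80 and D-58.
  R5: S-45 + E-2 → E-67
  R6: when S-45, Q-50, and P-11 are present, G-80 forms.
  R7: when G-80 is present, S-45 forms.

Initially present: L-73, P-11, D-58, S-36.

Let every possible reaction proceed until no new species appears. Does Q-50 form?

Q-50 would need G-80 and D-58 (R4), but G-80 never forms.

No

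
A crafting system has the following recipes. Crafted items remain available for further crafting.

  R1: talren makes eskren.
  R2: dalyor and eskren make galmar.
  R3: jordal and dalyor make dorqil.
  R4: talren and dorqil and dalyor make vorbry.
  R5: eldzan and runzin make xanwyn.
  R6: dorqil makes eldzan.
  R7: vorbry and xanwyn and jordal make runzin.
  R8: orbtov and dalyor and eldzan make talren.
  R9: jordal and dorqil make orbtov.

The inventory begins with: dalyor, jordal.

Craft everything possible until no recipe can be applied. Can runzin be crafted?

No

runzin would need vorbry, xanwyn, and jordal (R7), but xanwyn is never obtained.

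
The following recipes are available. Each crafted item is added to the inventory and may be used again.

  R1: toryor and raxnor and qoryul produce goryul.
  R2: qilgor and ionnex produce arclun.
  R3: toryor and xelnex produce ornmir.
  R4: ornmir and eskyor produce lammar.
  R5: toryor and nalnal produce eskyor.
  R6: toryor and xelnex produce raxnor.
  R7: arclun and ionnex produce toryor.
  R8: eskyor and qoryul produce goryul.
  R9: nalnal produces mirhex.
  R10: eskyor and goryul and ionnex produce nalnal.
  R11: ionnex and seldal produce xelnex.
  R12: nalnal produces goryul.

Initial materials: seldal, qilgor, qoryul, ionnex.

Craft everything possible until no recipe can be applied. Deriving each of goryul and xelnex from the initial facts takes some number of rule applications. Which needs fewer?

xelnex: ionnex and seldal → xelnex (R11). [1 rule application]
goryul: ionnex and seldal → xelnex (R11). qilgor and ionnex → arclun (R2). Using R7, arclun and ionnex make toryor. toryor and xelnex → raxnor (R6). toryor and raxnor and qoryul → goryul (R1). [5 rule applications]
xelnex needs fewer.

xelnex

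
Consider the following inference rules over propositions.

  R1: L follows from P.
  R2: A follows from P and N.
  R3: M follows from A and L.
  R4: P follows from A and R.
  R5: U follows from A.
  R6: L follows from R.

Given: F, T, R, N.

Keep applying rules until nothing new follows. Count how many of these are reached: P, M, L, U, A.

R holds, so L follows (R6).
P would need A and R (R4), but A is never established.
M would need A and L (R3), but A is never established.
L: reached.
U would need A (R5), but A is never established.
A would need P and N (R2), but P is never established.
Reached: L — 1 of the 5.

1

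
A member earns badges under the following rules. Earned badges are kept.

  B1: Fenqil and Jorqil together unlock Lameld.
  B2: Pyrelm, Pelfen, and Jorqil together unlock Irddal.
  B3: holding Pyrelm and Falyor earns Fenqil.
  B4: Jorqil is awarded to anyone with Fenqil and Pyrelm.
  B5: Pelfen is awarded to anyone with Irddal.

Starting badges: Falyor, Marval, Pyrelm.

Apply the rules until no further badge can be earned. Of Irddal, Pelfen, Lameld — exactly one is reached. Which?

With Pyrelm and Falyor, Fenqil is earned (B3).
With Fenqil and Pyrelm, Jorqil is earned (B4).
With Fenqil and Jorqil, Lameld is earned (B1).
Irddal would need Pyrelm, Pelfen, and Jorqil (B2), but Pelfen is never earned. Pelfen would need Irddal (B5), but Irddal is never earned.

Lameld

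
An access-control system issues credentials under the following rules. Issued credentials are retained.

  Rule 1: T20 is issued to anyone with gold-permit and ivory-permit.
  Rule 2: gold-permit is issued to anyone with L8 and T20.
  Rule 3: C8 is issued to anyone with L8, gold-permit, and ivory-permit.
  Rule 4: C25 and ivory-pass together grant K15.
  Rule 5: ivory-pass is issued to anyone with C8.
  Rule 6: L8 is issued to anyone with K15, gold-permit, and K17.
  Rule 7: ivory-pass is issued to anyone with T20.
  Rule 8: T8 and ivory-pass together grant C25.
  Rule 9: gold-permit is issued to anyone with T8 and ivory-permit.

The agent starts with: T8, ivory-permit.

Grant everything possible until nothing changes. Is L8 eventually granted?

L8 would need K15, gold-permit, and K17 (Rule 6), but K17 is never granted.

No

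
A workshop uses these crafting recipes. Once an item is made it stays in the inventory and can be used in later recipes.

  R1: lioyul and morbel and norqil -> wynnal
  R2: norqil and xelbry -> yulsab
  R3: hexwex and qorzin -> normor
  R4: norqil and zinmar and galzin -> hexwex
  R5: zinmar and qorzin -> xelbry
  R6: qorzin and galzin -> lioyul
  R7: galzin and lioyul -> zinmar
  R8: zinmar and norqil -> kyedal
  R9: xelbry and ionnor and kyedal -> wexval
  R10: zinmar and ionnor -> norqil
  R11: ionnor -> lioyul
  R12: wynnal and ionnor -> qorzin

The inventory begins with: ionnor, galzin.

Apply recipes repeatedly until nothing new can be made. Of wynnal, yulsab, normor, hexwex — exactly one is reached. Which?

hexwex

ionnor -> lioyul (R11).
galzin and lioyul -> zinmar (R7).
zinmar and ionnor -> norqil (R10).
norqil and zinmar and galzin -> hexwex (R4).
yulsab would need norqil and xelbry (R2), but xelbry is never obtained. normor would need hexwex and qorzin (R3), but qorzin is never obtained. wynnal would need lioyul, morbel, and norqil (R1), but morbel is never obtained.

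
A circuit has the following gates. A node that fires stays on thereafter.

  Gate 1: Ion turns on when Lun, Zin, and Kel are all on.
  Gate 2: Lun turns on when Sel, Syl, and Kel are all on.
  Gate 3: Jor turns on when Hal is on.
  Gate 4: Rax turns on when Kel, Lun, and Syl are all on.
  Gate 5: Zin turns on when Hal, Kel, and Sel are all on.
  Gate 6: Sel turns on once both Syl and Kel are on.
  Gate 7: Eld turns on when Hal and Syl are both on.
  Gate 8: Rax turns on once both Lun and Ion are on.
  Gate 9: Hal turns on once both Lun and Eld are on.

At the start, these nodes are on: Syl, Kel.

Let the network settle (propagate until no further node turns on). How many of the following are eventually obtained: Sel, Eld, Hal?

Syl and Kel are on, so Sel turns on (Gate 6).
Sel: reached.
Eld would need Hal and Syl (Gate 7), but Hal never turns on.
Hal would need Lun and Eld (Gate 9), but Eld never turns on.
Reached: Sel — 1 of the 3.

1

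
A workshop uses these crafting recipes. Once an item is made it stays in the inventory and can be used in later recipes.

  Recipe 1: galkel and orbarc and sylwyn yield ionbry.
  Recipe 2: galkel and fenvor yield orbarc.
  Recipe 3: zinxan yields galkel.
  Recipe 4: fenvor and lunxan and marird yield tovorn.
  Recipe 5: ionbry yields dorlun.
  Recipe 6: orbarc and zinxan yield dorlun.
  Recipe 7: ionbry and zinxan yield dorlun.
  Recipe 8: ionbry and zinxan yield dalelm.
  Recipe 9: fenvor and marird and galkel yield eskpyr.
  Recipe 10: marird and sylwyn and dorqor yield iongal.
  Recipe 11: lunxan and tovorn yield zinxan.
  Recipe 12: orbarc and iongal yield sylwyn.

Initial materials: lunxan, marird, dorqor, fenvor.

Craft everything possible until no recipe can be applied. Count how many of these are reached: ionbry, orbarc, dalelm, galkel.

2

Using Recipe 4, fenvor, lunxan, and marird make tovorn.
lunxan and tovorn → zinxan (Recipe 11).
zinxan → galkel (Recipe 3).
galkel and fenvor → orbarc (Recipe 2).
ionbry would need galkel, orbarc, and sylwyn (Recipe 1), but sylwyn is never obtained.
orbarc: reached.
dalelm would need ionbry and zinxan (Recipe 8), but ionbry is never obtained.
galkel: reached.
Reached: orbarc and galkel — 2 of the 4.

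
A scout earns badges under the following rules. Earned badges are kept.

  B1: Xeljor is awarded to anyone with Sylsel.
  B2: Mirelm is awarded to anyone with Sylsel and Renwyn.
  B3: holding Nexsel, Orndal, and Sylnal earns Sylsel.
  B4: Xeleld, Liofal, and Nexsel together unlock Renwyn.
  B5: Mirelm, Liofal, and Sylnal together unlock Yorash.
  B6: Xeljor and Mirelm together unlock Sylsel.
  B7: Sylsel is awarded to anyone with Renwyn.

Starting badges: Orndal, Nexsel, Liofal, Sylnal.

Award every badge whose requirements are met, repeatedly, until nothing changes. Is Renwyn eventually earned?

Renwyn would need Xeleld, Liofal, and Nexsel (B4), but Xeleld is never earned.

No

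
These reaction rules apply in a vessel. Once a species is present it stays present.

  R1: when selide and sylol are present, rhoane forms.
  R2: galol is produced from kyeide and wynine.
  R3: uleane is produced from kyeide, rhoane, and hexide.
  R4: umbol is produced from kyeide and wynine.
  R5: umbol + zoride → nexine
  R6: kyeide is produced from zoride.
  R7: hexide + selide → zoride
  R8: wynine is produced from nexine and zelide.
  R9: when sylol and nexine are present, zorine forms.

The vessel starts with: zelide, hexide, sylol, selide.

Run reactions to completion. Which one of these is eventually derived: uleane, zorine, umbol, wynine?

selide and sylol present → rhoane forms (R1).
hexide and selide present → zoride forms (R7).
zoride present → kyeide forms (R6).
kyeide, rhoane, and hexide present → uleane forms (R3).
wynine would need nexine and zelide (R8), but nexine never forms. zorine would need sylol and nexine (R9), but nexine never forms. umbol would need kyeide and wynine (R4), but wynine never forms.

uleane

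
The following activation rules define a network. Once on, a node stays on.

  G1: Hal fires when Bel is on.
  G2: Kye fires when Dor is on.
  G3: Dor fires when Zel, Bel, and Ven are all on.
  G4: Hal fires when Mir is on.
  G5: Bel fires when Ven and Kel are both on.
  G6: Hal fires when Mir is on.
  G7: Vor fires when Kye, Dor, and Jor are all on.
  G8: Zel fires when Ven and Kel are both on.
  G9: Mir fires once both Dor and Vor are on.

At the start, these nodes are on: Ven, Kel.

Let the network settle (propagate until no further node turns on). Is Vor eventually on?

Vor would need Kye, Dor, and Jor (G7), but Jor never turns on.

No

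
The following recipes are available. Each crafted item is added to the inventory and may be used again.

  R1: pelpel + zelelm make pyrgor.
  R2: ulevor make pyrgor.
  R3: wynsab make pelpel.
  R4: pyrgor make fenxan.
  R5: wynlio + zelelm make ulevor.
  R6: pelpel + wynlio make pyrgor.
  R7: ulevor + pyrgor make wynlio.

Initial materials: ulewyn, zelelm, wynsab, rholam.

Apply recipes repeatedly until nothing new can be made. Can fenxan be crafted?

wynsab → pelpel (R3).
pelpel + zelelm → pyrgor (R1).
pyrgor → fenxan (R4).

Yes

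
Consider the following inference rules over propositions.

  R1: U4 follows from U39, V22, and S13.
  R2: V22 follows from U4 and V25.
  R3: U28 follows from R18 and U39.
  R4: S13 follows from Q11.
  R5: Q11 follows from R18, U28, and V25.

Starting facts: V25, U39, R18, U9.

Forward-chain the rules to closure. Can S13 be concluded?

Yes

R18 and U39 hold, so U28 follows (R3).
R18, U28, and V25 hold, so Q11 follows (R5).
From Q11, R4 gives S13.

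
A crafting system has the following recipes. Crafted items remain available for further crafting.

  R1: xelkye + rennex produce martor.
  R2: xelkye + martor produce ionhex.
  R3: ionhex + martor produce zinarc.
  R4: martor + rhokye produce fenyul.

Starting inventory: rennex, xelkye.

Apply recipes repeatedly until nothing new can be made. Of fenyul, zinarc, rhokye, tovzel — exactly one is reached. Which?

xelkye + rennex → martor (R1).
Using R2, xelkye and martor make ionhex.
ionhex + martor → zinarc (R3).
No rule produces rhokye, and it is not given. No rule produces tovzel, and it is not given. fenyul would need martor and rhokye (R4), but rhokye is never obtained.

zinarc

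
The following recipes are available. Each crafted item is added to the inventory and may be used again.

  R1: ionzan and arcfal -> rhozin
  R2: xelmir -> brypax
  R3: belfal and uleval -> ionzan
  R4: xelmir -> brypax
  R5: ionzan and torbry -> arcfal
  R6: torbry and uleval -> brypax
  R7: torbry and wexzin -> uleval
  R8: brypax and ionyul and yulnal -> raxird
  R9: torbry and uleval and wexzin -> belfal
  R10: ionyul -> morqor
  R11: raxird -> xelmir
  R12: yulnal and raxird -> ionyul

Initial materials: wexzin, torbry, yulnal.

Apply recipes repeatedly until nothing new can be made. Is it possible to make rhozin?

Yes

Using R7, torbry and wexzin make uleval.
Using R9, torbry, uleval, and wexzin make belfal.
belfal and uleval -> ionzan (R3).
Using R5, ionzan and torbry make arcfal.
Using R1, ionzan and arcfal make rhozin.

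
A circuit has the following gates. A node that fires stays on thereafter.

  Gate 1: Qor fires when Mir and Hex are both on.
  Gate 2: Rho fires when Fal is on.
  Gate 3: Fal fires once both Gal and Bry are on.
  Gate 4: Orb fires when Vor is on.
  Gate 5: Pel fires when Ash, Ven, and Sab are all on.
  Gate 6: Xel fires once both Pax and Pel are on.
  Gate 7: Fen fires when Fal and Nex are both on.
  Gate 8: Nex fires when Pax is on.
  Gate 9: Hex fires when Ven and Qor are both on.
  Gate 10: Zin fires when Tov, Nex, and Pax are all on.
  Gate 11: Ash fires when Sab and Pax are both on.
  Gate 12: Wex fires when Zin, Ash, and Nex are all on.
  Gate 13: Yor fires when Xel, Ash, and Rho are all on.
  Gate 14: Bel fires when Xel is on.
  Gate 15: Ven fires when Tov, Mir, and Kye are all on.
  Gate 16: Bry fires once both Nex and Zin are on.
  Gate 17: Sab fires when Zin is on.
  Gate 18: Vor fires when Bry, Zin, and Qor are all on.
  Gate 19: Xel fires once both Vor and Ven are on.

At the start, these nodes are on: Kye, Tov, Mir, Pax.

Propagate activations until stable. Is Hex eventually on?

Hex would need Ven and Qor (Gate 9), but Qor never turns on.

No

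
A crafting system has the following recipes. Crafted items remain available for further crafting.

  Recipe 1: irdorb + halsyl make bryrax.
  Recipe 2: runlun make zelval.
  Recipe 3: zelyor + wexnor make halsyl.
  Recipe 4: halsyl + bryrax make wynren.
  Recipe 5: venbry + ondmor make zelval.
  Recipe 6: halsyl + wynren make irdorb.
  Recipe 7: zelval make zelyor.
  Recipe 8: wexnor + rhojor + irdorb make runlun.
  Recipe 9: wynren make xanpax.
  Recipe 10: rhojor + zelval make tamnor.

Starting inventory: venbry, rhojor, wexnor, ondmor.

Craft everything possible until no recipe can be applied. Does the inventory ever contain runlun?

runlun would need wexnor, rhojor, and irdorb (Recipe 8), but irdorb is never obtained.

No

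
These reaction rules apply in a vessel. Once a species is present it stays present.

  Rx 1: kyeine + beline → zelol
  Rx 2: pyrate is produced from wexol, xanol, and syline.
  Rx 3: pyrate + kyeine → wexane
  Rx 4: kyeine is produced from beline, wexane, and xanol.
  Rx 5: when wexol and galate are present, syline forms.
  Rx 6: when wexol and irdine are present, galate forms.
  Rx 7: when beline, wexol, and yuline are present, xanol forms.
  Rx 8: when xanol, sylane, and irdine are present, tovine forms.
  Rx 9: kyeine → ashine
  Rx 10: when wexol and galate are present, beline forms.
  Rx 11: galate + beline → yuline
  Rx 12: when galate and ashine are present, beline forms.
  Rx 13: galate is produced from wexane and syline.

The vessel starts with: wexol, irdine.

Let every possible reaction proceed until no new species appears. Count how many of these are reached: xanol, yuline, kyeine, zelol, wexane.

2

wexol and irdine present → galate forms (Rx 6).
wexol and galate present → beline forms (Rx 10).
galate and beline present → yuline forms (Rx 11).
beline, wexol, and yuline present → xanol forms (Rx 7).
xanol: reached.
yuline: reached.
kyeine would need beline, wexane, and xanol (Rx 4), but wexane never forms.
zelol would need kyeine and beline (Rx 1), but kyeine never forms.
wexane would need pyrate and kyeine (Rx 3), but kyeine never forms.
Reached: xanol and yuline — 2 of the 5.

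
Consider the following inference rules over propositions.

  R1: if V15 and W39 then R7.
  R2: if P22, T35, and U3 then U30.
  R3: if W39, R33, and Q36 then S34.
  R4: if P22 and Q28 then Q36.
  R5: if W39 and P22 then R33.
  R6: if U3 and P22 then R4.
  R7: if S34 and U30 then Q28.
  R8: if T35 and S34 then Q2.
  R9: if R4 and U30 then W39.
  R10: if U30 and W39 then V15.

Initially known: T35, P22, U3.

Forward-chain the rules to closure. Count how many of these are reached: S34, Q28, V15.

From U3 and P22, R6 gives R4.
From P22, T35, and U3, R2 gives U30.
R4 and U30 hold, so W39 follows (R9).
U30 and W39 hold, so V15 follows (R10).
S34 would need W39, R33, and Q36 (R3), but Q36 is never established.
Q28 would need S34 and U30 (R7), but S34 is never established.
V15: reached.
Reached: V15 — 1 of the 3.

1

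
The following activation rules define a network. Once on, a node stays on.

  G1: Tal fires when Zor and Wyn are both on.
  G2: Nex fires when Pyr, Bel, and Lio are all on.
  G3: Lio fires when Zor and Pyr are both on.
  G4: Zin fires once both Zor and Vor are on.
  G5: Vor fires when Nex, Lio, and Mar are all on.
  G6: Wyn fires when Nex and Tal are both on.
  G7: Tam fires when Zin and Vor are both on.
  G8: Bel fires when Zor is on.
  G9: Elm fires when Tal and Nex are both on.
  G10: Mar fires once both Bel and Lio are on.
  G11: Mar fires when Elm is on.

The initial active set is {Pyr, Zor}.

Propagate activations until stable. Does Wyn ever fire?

No

Wyn would need Nex and Tal (G6), but Tal never turns on.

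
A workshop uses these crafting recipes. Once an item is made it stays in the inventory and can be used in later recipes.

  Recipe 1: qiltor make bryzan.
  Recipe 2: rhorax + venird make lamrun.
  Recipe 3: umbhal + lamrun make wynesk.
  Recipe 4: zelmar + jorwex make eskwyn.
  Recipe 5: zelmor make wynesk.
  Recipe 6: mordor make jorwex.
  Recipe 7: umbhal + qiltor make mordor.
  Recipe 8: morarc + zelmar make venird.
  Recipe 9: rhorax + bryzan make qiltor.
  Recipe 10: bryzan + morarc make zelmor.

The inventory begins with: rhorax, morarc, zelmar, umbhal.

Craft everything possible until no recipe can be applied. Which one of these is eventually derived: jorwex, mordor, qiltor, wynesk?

wynesk

Using Recipe 8, morarc and zelmar make venird.
Using Recipe 2, rhorax and venird make lamrun.
umbhal + lamrun → wynesk (Recipe 3).
mordor would need umbhal and qiltor (Recipe 7), but qiltor is never obtained. jorwex would need mordor (Recipe 6), but mordor is never obtained. qiltor would need rhorax and bryzan (Recipe 9), but bryzan is never obtained.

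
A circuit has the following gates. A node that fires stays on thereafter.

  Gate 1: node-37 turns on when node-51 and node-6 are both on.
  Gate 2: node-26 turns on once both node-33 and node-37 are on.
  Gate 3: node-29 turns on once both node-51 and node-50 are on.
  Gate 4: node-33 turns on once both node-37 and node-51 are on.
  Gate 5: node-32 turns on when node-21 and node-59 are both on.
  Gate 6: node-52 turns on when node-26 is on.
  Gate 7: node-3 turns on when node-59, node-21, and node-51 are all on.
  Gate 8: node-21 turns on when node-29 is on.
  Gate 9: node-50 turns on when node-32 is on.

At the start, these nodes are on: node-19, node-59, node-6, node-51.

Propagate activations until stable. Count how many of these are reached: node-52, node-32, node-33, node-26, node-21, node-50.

3

node-51 and node-6 are on, so node-37 turns on (Gate 1).
node-37 and node-51 are on, so node-33 turns on (Gate 4).
node-33 and node-37 are on, so node-26 turns on (Gate 2).
Gate 6: node-26 on → node-52 on.
node-52: reached.
node-32 would need node-21 and node-59 (Gate 5), but node-21 never turns on.
node-33: reached.
node-26: reached.
node-21 would need node-29 (Gate 8), but node-29 never turns on.
node-50 would need node-32 (Gate 9), but node-32 never turns on.
Reached: node-52, node-33, and node-26 — 3 of the 6.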